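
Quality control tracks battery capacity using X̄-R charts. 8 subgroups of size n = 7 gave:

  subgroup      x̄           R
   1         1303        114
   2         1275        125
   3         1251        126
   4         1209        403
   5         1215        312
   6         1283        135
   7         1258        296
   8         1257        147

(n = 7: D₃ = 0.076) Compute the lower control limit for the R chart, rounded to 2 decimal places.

15.75

R̄ = (114 + 125 + 126 + 403 + 312 + 135 + 296 + 147) / 8 = 1658.0000 / 8 = 207.2500
LCL_R = D₃·R̄ = 0.076 × 207.2500 = 15.7510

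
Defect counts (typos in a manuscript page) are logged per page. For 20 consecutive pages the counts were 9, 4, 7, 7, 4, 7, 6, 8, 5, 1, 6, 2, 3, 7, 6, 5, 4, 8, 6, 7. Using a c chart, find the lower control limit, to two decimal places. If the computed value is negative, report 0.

c̄ = (9 + 4 + 7 + 7 + 4 + 7 + 6 + 8 + 5 + 1 + 6 + 2 + 3 + 7 + 6 + 5 + 4 + 8 + 6 + 7) / 20 = 112 / 20 = 5.6000
LCL = c̄ − 3√c̄ = 5.6000 − 3 × 2.3664 = -1.4993 → 0 (cannot be negative)

0.00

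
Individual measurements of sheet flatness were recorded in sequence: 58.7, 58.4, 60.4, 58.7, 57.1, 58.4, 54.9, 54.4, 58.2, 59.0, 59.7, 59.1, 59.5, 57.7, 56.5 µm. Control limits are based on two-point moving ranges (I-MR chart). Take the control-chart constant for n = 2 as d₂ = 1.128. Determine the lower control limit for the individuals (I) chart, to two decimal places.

54.21

X̄ = (58.7 + 58.4 + 60.4 + 58.7 + 57.1 + 58.4 + 54.9 + 54.4 + 58.2 + 59.0 + 59.7 + 59.1 + 59.5 + 57.7 + 56.5) / 15 = 58.0467
Moving ranges: 0.3, 2.0, 1.7, 1.6, 1.3, 3.5, 0.5, 3.8, 0.8, 0.7, 0.6, 0.4, 1.8, 1.2; M̄R̄ = 20.2000 / 14 = 1.4429
LCL = X̄ − 3·M̄R̄/d₂ = 58.0467 − 3 × 1.4429 / 1.128 = 54.2093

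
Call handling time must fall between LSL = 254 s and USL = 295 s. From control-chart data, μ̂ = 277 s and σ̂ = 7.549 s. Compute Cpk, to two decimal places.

Cpu = (USL − μ̂) / (3σ̂) = (295 − 277) / (3 × 7.549) = 0.7948; Cpl = (μ̂ − LSL) / (3σ̂) = (277 − 254) / (3 × 7.549) = 1.0156; Cpk = min(Cpu, Cpl) = 0.7948

0.79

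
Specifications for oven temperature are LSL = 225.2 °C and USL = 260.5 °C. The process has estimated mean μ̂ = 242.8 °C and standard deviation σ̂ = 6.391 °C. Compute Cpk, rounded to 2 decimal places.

Cpu = (USL − μ̂) / (3σ̂) = (260.5 − 242.8) / (3 × 6.391) = 0.9232; Cpl = (μ̂ − LSL) / (3σ̂) = (242.8 − 225.2) / (3 × 6.391) = 0.9180; Cpk = min(Cpu, Cpl) = 0.9180

0.92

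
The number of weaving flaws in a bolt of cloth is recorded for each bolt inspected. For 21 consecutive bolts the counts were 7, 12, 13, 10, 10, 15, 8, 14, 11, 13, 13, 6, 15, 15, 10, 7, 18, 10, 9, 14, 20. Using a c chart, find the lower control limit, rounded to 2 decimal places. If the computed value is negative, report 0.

1.55

c̄ = (7 + 12 + 13 + 10 + 10 + 15 + 8 + 14 + 11 + 13 + 13 + 6 + 15 + 15 + 10 + 7 + 18 + 10 + 9 + 14 + 20) / 21 = 250 / 21 = 11.9048
LCL = c̄ − 3√c̄ = 11.9048 − 3 × 3.4503 = 1.5538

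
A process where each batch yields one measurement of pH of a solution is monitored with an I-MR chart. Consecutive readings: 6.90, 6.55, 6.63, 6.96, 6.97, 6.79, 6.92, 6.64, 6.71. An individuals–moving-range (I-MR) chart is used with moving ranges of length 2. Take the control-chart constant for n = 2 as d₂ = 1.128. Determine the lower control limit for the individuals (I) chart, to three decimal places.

6.310

X̄ = (6.90 + 6.55 + 6.63 + 6.96 + 6.97 + 6.79 + 6.92 + 6.64 + 6.71) / 9 = 6.7856
Moving ranges: 0.35, 0.08, 0.33, 0.01, 0.18, 0.13, 0.28, 0.07; M̄R̄ = 1.4300 / 8 = 0.1787
LCL = X̄ − 3·M̄R̄/d₂ = 6.7856 − 3 × 0.1787 / 1.128 = 6.3102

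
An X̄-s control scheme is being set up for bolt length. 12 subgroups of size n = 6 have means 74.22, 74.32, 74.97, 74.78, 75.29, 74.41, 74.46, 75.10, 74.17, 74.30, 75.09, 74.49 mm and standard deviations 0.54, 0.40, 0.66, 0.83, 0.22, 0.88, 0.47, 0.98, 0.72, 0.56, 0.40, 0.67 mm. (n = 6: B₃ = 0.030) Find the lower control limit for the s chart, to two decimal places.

0.02

s̄ = (0.54 + 0.40 + 0.66 + 0.83 + 0.22 + 0.88 + 0.47 + 0.98 + 0.72 + 0.56 + 0.40 + 0.67) / 12 = 0.6108
LCL_s = B₃·s̄ = 0.030 × 0.6108 = 0.0183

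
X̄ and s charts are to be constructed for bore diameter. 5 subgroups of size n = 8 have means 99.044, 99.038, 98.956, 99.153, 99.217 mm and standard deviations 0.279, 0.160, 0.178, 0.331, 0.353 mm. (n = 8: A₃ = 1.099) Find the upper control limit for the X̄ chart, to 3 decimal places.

X̄̄ = (99.044 + 99.038 + 98.956 + 99.153 + 99.217) / 5 = 99.0816
s̄ = (0.279 + 0.160 + 0.178 + 0.331 + 0.353) / 5 = 0.2602
UCL = X̄̄ + A₃·s̄ = 99.0816 + 1.099 × 0.2602 = 99.3676

99.368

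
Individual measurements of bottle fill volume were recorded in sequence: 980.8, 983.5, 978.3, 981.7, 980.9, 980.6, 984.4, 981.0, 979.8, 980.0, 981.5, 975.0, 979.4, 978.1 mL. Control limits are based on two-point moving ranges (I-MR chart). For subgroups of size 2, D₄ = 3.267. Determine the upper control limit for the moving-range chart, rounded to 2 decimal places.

Moving ranges: 2.7, 5.2, 3.4, 0.8, 0.3, 3.8, 3.4, 1.2, 0.2, 1.5, 6.5, 4.4, 1.3; M̄R̄ = 34.7000 / 13 = 2.6692
UCL_MR = D₄·M̄R̄ = 3.267 × 2.6692 = 8.7204

8.72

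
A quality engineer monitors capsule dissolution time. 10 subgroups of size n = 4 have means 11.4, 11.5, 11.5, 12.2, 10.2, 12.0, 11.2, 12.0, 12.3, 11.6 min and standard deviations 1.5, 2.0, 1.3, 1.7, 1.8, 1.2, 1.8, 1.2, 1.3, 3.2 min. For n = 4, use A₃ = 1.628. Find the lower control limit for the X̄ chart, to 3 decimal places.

X̄̄ = (11.4 + 11.5 + 11.5 + 12.2 + 10.2 + 12.0 + 11.2 + 12.0 + 12.3 + 11.6) / 10 = 11.5900
s̄ = (1.5 + 2.0 + 1.3 + 1.7 + 1.8 + 1.2 + 1.8 + 1.2 + 1.3 + 3.2) / 10 = 1.7000
LCL = X̄̄ − A₃·s̄ = 11.5900 − 1.628 × 1.7000 = 8.8224

8.822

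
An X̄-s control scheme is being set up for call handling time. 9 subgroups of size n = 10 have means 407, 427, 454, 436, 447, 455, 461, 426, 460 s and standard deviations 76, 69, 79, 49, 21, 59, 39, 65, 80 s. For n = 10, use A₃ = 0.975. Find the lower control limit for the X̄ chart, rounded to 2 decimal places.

383.27

X̄̄ = (407 + 427 + 454 + 436 + 447 + 455 + 461 + 426 + 460) / 9 = 441.4444
s̄ = (76 + 69 + 79 + 49 + 21 + 59 + 39 + 65 + 80) / 9 = 59.6667
LCL = X̄̄ − A₃·s̄ = 441.4444 − 0.975 × 59.6667 = 383.2694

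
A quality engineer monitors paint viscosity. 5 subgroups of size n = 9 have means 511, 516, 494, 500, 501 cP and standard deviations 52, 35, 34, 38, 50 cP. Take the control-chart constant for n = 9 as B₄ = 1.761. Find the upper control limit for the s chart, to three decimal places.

73.610

s̄ = (52 + 35 + 34 + 38 + 50) / 5 = 41.8000
UCL_s = B₄·s̄ = 1.761 × 41.8000 = 73.6098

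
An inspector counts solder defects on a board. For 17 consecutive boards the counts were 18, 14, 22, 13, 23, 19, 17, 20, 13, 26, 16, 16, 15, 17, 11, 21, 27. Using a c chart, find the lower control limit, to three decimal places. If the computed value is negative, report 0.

c̄ = (18 + 14 + 22 + 13 + 23 + 19 + 17 + 20 + 13 + 26 + 16 + 16 + 15 + 17 + 11 + 21 + 27) / 17 = 308 / 17 = 18.1176
LCL = c̄ − 3√c̄ = 18.1176 − 3 × 4.2565 = 5.3482

5.348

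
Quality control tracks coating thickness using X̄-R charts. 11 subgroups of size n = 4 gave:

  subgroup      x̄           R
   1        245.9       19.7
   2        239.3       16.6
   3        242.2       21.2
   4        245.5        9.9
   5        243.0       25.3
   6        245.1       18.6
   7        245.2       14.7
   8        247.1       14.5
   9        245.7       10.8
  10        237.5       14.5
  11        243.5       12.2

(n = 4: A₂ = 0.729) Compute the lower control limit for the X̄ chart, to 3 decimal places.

231.840

X̄̄ = (245.9 + 239.3 + 242.2 + 245.5 + 243.0 + 245.1 + 245.2 + 247.1 + 245.7 + 237.5 + 243.5) / 11 = 2680.0000 / 11 = 243.6364
R̄ = (19.7 + 16.6 + 21.2 + 9.9 + 25.3 + 18.6 + 14.7 + 14.5 + 10.8 + 14.5 + 12.2) / 11 = 178.0000 / 11 = 16.1818
LCL = X̄̄ − A₂·R̄ = 243.6364 − 0.729 × 16.1818 = 231.8398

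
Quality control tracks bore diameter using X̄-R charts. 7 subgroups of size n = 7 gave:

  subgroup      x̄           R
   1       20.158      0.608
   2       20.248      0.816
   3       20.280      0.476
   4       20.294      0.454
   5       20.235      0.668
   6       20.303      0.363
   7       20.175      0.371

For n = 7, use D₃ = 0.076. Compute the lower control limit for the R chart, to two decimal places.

R̄ = (0.608 + 0.816 + 0.476 + 0.454 + 0.668 + 0.363 + 0.371) / 7 = 3.7560 / 7 = 0.5366
LCL_R = D₃·R̄ = 0.076 × 0.5366 = 0.0408

0.04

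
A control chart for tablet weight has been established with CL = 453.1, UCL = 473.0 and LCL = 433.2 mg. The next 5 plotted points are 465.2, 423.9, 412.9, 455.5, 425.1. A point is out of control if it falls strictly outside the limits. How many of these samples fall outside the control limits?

3

Compare each point to [433.2, 473.0]: sample 2 = 423.9 < LCL; sample 3 = 412.9 < LCL; sample 5 = 425.1 < LCL.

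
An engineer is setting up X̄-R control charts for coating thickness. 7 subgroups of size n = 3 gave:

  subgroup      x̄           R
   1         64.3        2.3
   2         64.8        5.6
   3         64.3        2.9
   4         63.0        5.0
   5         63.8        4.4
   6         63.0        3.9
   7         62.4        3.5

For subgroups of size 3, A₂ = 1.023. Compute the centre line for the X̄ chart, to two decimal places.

X̄̄ = (64.3 + 64.8 + 64.3 + 63.0 + 63.8 + 63.0 + 62.4) / 7 = 445.6000 / 7 = 63.6571
CL = X̄̄ = 63.6571

63.66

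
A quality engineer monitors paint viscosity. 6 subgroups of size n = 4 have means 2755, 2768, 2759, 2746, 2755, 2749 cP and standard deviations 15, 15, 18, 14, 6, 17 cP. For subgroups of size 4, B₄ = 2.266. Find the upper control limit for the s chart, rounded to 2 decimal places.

s̄ = (15 + 15 + 18 + 14 + 6 + 17) / 6 = 14.1667
UCL_s = B₄·s̄ = 2.266 × 14.1667 = 32.1017

32.10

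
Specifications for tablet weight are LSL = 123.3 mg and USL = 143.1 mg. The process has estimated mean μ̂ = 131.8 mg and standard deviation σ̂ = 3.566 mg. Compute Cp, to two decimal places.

0.93

Cp = (USL − LSL) / (6σ̂) = (143.1 − 123.3) / (6 × 3.566) = 19.8000 / 21.3960 = 0.9254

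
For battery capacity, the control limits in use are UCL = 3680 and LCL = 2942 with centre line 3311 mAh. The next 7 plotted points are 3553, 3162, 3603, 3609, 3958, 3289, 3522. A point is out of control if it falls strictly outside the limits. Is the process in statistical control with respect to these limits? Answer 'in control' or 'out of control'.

Compare each point to [2942, 3680]: sample 5 = 3958 > UCL.

out of control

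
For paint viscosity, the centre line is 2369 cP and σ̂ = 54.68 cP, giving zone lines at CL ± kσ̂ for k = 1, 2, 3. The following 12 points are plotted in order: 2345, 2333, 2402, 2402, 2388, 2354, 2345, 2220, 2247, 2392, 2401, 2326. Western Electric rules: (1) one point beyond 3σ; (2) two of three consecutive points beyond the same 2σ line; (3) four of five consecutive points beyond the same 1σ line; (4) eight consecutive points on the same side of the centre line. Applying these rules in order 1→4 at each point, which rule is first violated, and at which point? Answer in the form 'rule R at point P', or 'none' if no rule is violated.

Zone of each point (C = within 1σ̂, B = 1σ̂–2σ̂, A = 2σ̂–3σ̂, * = beyond 3σ̂; sign = side of CL): 1:-C, 2:-C, 3:+C, 4:+C, 5:+C, 6:-C, 7:-C, 8:-A, 9:-A, 10:+C, 11:+C, 12:-C
Rule 2 (two of three consecutive points beyond the same 2σ limit) is satisfied at point 9.

rule 2 at point 9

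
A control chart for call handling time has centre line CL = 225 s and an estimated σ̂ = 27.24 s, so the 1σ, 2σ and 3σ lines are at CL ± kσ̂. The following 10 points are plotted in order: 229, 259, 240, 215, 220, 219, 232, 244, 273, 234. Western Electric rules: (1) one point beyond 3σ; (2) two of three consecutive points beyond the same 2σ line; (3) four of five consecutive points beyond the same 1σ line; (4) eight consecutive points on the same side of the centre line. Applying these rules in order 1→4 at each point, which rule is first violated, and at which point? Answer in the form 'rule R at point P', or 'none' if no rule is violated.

none

Zone of each point (C = within 1σ̂, B = 1σ̂–2σ̂, A = 2σ̂–3σ̂, * = beyond 3σ̂; sign = side of CL): 1:+C, 2:+B, 3:+C, 4:-C, 5:-C, 6:-C, 7:+C, 8:+C, 9:+B, 10:+C
No rule fires across all 10 points.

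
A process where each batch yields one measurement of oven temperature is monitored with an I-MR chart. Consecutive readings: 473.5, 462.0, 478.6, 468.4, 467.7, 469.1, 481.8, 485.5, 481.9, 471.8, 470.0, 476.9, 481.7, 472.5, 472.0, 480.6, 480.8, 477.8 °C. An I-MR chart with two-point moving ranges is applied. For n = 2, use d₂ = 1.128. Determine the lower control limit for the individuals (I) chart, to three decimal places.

X̄ = (473.5 + 462.0 + 478.6 + 468.4 + 467.7 + 469.1 + 481.8 + 485.5 + 481.9 + 471.8 + 470.0 + 476.9 + 481.7 + 472.5 + 472.0 + 480.6 + 480.8 + 477.8) / 18 = 475.1444
Moving ranges: 11.5, 16.6, 10.2, 0.7, 1.4, 12.7, 3.7, 3.6, 10.1, 1.8, 6.9, 4.8, 9.2, 0.5, 8.6, 0.2, 3.0; M̄R̄ = 105.5000 / 17 = 6.2059
LCL = X̄ − 3·M̄R̄/d₂ = 475.1444 − 3 × 6.2059 / 1.128 = 458.6394

458.639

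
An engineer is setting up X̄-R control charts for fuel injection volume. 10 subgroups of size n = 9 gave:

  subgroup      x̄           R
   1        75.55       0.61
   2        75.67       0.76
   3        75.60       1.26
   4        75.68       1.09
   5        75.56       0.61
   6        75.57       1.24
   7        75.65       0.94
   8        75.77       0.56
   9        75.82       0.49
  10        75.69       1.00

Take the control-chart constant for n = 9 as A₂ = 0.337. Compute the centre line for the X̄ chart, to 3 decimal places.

X̄̄ = (75.55 + 75.67 + 75.60 + 75.68 + 75.56 + 75.57 + 75.65 + 75.77 + 75.82 + 75.69) / 10 = 756.5600 / 10 = 75.6560
CL = X̄̄ = 75.6560

75.656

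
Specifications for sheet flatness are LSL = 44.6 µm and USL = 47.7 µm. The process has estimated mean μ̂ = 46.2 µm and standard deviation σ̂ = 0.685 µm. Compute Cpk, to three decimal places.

Cpu = (USL − μ̂) / (3σ̂) = (47.7 − 46.2) / (3 × 0.685) = 0.7299; Cpl = (μ̂ − LSL) / (3σ̂) = (46.2 − 44.6) / (3 × 0.685) = 0.7786; Cpk = min(Cpu, Cpl) = 0.7299

0.730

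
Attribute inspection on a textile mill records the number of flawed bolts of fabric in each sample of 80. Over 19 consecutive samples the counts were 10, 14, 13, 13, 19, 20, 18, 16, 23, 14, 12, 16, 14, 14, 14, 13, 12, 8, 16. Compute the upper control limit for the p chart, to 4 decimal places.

0.3134

p̄ = Σdᵢ / (k·n) = 279 / (19 × 80) = 0.18355
UCL = p̄ + 3·√(p̄(1−p̄)/n) = 0.18355 + 3 × √(0.18355×0.81645/80) = 0.18355 + 3 × 0.04328 = 0.31340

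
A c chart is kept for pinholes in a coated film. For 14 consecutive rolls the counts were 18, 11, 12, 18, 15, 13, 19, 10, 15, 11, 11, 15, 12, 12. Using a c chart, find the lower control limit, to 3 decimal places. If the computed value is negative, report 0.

2.604

c̄ = (18 + 11 + 12 + 18 + 15 + 13 + 19 + 10 + 15 + 11 + 11 + 15 + 12 + 12) / 14 = 192 / 14 = 13.7143
LCL = c̄ − 3√c̄ = 13.7143 − 3 × 3.7033 = 2.6044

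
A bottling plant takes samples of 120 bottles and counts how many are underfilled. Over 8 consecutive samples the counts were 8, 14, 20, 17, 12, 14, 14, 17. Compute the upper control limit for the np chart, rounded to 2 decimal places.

p̄ = Σdᵢ / (k·n) = 116 / (8 × 120) = 0.12083
UCL = np̄ + 3·√(np̄(1−p̄)) = 14.5000 + 3 × √(14.5000×0.87917) = 14.5000 + 3 × 3.5704 = 25.2113

25.21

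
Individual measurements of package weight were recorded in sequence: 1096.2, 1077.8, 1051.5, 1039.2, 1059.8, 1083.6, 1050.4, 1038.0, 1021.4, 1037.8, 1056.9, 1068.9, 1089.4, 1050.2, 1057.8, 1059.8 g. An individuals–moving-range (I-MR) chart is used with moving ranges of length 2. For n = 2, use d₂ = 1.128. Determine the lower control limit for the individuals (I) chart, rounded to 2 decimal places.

1008.95

X̄ = (1096.2 + 1077.8 + 1051.5 + 1039.2 + 1059.8 + 1083.6 + 1050.4 + 1038.0 + 1021.4 + 1037.8 + 1056.9 + 1068.9 + 1089.4 + 1050.2 + 1057.8 + 1059.8) / 16 = 1058.6688
Moving ranges: 18.4, 26.3, 12.3, 20.6, 23.8, 33.2, 12.4, 16.6, 16.4, 19.1, 12.0, 20.5, 39.2, 7.6, 2.0; M̄R̄ = 280.4000 / 15 = 18.6933
LCL = X̄ − 3·M̄R̄/d₂ = 1058.6688 − 3 × 18.6933 / 1.128 = 1008.9524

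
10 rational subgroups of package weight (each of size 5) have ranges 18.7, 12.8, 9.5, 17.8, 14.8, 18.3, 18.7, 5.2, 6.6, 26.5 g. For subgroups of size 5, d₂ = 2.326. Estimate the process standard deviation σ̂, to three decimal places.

6.402

R̄ = (18.7 + 12.8 + 9.5 + 17.8 + 14.8 + 18.3 + 18.7 + 5.2 + 6.6 + 26.5) / 10 = 14.8900
σ̂ = R̄ / d₂ = 14.8900 / 2.326 = 6.4015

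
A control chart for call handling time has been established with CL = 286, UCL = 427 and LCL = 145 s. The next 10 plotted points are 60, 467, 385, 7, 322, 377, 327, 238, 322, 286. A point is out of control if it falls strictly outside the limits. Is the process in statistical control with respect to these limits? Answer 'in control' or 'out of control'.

Compare each point to [145, 427]: sample 1 = 60 < LCL; sample 2 = 467 > UCL; sample 4 = 7 < LCL.

out of control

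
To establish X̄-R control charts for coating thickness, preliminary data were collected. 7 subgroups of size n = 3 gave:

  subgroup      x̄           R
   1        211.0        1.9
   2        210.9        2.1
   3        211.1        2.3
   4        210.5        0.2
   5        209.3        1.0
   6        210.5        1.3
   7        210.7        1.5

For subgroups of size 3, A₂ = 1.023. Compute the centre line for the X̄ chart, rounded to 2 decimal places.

X̄̄ = (211.0 + 210.9 + 211.1 + 210.5 + 209.3 + 210.5 + 210.7) / 7 = 1474.0000 / 7 = 210.5714
CL = X̄̄ = 210.5714

210.57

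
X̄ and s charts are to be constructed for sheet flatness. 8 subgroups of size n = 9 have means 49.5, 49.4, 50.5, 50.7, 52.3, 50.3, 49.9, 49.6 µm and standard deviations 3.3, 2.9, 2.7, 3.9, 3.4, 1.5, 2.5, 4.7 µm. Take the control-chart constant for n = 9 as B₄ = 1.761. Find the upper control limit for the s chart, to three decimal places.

5.481

s̄ = (3.3 + 2.9 + 2.7 + 3.9 + 3.4 + 1.5 + 2.5 + 4.7) / 8 = 3.1125
UCL_s = B₄·s̄ = 1.761 × 3.1125 = 5.4811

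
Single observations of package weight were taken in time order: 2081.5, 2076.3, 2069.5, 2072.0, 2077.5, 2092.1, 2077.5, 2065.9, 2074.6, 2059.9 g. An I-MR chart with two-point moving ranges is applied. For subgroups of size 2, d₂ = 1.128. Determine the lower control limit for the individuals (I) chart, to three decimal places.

2049.798

X̄ = (2081.5 + 2076.3 + 2069.5 + 2072.0 + 2077.5 + 2092.1 + 2077.5 + 2065.9 + 2074.6 + 2059.9) / 10 = 2074.6800
Moving ranges: 5.2, 6.8, 2.5, 5.5, 14.6, 14.6, 11.6, 8.7, 14.7; M̄R̄ = 84.2000 / 9 = 9.3556
LCL = X̄ − 3·M̄R̄/d₂ = 2074.6800 − 3 × 9.3556 / 1.128 = 2049.7982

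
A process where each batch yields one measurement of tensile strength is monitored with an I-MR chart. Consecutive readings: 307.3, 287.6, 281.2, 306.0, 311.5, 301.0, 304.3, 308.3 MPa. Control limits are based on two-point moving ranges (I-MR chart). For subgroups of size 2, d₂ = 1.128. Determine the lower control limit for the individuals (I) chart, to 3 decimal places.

272.709

X̄ = (307.3 + 287.6 + 281.2 + 306.0 + 311.5 + 301.0 + 304.3 + 308.3) / 8 = 300.9000
Moving ranges: 19.7, 6.4, 24.8, 5.5, 10.5, 3.3, 4.0; M̄R̄ = 74.2000 / 7 = 10.6000
LCL = X̄ − 3·M̄R̄/d₂ = 300.9000 − 3 × 10.6000 / 1.128 = 272.7085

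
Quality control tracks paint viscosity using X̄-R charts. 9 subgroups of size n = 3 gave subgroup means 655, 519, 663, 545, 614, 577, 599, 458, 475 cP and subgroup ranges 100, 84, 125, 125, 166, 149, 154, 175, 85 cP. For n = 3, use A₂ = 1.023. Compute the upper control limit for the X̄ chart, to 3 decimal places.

699.417

X̄̄ = (655 + 519 + 663 + 545 + 614 + 577 + 599 + 458 + 475) / 9 = 5105.0000 / 9 = 567.2222
R̄ = (100 + 84 + 125 + 125 + 166 + 149 + 154 + 175 + 85) / 9 = 1163.0000 / 9 = 129.2222
UCL = X̄̄ + A₂·R̄ = 567.2222 + 1.023 × 129.2222 = 699.4166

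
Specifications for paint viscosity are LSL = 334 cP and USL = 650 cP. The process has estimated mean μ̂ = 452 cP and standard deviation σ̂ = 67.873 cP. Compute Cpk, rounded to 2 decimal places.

Cpu = (USL − μ̂) / (3σ̂) = (650 − 452) / (3 × 67.873) = 0.9724; Cpl = (μ̂ − LSL) / (3σ̂) = (452 − 334) / (3 × 67.873) = 0.5795; Cpk = min(Cpu, Cpl) = 0.5795

0.58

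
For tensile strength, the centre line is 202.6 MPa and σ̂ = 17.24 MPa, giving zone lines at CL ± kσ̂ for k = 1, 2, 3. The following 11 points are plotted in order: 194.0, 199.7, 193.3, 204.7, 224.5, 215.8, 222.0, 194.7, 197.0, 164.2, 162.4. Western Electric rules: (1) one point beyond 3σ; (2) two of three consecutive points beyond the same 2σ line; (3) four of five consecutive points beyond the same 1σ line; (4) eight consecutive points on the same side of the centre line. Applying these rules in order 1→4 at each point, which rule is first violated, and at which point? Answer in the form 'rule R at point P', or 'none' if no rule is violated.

rule 2 at point 11

Zone of each point (C = within 1σ̂, B = 1σ̂–2σ̂, A = 2σ̂–3σ̂, * = beyond 3σ̂; sign = side of CL): 1:-C, 2:-C, 3:-C, 4:+C, 5:+B, 6:+C, 7:+B, 8:-C, 9:-C, 10:-A, 11:-A
Rule 2 (two of three consecutive points beyond the same 2σ limit) is satisfied at point 11.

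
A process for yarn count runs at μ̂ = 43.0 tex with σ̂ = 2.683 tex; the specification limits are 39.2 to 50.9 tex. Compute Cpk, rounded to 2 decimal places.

Cpu = (USL − μ̂) / (3σ̂) = (50.9 − 43.0) / (3 × 2.683) = 0.9815; Cpl = (μ̂ − LSL) / (3σ̂) = (43.0 − 39.2) / (3 × 2.683) = 0.4721; Cpk = min(Cpu, Cpl) = 0.4721

0.47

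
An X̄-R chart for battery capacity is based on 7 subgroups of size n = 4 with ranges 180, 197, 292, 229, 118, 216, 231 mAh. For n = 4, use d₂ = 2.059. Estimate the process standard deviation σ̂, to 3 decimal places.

101.506

R̄ = (180 + 197 + 292 + 229 + 118 + 216 + 231) / 7 = 209.0000
σ̂ = R̄ / d₂ = 209.0000 / 2.059 = 101.5056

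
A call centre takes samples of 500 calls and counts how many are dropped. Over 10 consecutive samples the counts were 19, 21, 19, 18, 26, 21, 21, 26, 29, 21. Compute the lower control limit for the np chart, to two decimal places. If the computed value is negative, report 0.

8.31

p̄ = Σdᵢ / (k·n) = 221 / (10 × 500) = 0.04420
LCL = np̄ − 3·√(np̄(1−p̄)) = 22.1000 − 3 × 4.5960 = 8.3120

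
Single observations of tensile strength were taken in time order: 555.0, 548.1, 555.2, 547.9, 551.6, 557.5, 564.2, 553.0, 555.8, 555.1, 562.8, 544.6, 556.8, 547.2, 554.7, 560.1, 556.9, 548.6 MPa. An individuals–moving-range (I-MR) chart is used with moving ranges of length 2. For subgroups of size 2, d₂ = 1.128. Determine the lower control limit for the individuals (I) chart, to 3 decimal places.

X̄ = (555.0 + 548.1 + 555.2 + 547.9 + 551.6 + 557.5 + 564.2 + 553.0 + 555.8 + 555.1 + 562.8 + 544.6 + 556.8 + 547.2 + 554.7 + 560.1 + 556.9 + 548.6) / 18 = 554.1722
Moving ranges: 6.9, 7.1, 7.3, 3.7, 5.9, 6.7, 11.2, 2.8, 0.7, 7.7, 18.2, 12.2, 9.6, 7.5, 5.4, 3.2, 8.3; M̄R̄ = 124.4000 / 17 = 7.3176
LCL = X̄ − 3·M̄R̄/d₂ = 554.1722 − 3 × 7.3176 / 1.128 = 534.7104

534.710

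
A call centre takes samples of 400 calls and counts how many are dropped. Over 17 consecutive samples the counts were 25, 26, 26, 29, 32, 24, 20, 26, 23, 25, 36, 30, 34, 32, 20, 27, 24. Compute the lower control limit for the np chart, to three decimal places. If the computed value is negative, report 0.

11.947

p̄ = Σdᵢ / (k·n) = 459 / (17 × 400) = 0.06750
LCL = np̄ − 3·√(np̄(1−p̄)) = 27.0000 − 3 × 5.0177 = 11.9468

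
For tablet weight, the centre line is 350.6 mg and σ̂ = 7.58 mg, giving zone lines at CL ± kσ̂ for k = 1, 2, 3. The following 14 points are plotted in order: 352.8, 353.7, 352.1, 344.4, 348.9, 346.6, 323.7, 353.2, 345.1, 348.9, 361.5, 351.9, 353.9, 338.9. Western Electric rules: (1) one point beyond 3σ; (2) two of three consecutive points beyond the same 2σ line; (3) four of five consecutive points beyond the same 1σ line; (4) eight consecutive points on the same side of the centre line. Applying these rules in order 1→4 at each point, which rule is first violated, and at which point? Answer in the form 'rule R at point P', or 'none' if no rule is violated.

rule 1 at point 7

Zone of each point (C = within 1σ̂, B = 1σ̂–2σ̂, A = 2σ̂–3σ̂, * = beyond 3σ̂; sign = side of CL): 1:+C, 2:+C, 3:+C, 4:-C, 5:-C, 6:-C, 7:-*, 8:+C, 9:-C, 10:-C, 11:+B, 12:+C, 13:+C, 14:-B
Rule 1 (one point beyond the 3σ limits) is satisfied at point 7.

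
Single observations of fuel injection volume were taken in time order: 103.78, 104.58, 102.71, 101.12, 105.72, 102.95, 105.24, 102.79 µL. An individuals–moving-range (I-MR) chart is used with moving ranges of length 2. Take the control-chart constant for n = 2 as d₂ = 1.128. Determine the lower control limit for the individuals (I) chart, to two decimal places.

X̄ = (103.78 + 104.58 + 102.71 + 101.12 + 105.72 + 102.95 + 105.24 + 102.79) / 8 = 103.6112
Moving ranges: 0.80, 1.87, 1.59, 4.60, 2.77, 2.29, 2.45; M̄R̄ = 16.3700 / 7 = 2.3386
LCL = X̄ − 3·M̄R̄/d₂ = 103.6112 − 3 × 2.3386 / 1.128 = 97.3916

97.39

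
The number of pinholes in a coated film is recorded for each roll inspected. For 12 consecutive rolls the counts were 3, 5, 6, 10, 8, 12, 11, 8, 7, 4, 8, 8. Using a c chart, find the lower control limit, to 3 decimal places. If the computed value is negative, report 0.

c̄ = (3 + 5 + 6 + 10 + 8 + 12 + 11 + 8 + 7 + 4 + 8 + 8) / 12 = 90 / 12 = 7.5000
LCL = c̄ − 3√c̄ = 7.5000 − 3 × 2.7386 = -0.7158 → 0 (cannot be negative)

0.000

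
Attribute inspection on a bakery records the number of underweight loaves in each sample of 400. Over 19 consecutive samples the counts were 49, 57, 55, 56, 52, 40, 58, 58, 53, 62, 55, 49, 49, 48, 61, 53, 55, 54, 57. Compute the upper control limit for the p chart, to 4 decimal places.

0.1855

p̄ = Σdᵢ / (k·n) = 1021 / (19 × 400) = 0.13434
UCL = p̄ + 3·√(p̄(1−p̄)/n) = 0.13434 + 3 × √(0.13434×0.86566/400) = 0.13434 + 3 × 0.01705 = 0.18550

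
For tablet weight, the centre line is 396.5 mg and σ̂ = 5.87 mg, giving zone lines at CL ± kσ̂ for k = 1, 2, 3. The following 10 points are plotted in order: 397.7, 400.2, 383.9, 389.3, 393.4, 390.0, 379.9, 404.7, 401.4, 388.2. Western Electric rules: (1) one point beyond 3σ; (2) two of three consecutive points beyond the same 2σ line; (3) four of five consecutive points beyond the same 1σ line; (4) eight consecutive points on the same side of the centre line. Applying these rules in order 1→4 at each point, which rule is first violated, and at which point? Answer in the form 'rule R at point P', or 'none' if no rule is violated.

Zone of each point (C = within 1σ̂, B = 1σ̂–2σ̂, A = 2σ̂–3σ̂, * = beyond 3σ̂; sign = side of CL): 1:+C, 2:+C, 3:-A, 4:-B, 5:-C, 6:-B, 7:-A, 8:+B, 9:+C, 10:-B
Rule 3 (four of five consecutive points beyond the same 1σ limit) is satisfied at point 7.

rule 3 at point 7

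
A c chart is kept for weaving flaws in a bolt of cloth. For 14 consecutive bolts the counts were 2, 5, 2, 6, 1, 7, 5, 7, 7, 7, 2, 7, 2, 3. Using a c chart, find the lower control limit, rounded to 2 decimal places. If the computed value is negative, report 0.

c̄ = (2 + 5 + 2 + 6 + 1 + 7 + 5 + 7 + 7 + 7 + 2 + 7 + 2 + 3) / 14 = 63 / 14 = 4.5000
LCL = c̄ − 3√c̄ = 4.5000 − 3 × 2.1213 = -1.8640 → 0 (cannot be negative)

0.00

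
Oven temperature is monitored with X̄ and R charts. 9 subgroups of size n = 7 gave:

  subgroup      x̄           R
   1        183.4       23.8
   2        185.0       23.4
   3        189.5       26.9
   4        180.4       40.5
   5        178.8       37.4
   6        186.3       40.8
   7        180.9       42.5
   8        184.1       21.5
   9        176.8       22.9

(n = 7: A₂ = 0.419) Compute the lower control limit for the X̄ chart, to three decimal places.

X̄̄ = (183.4 + 185.0 + 189.5 + 180.4 + 178.8 + 186.3 + 180.9 + 184.1 + 176.8) / 9 = 1645.2000 / 9 = 182.8000
R̄ = (23.8 + 23.4 + 26.9 + 40.5 + 37.4 + 40.8 + 42.5 + 21.5 + 22.9) / 9 = 279.7000 / 9 = 31.0778
LCL = X̄̄ − A₂·R̄ = 182.8000 − 0.419 × 31.0778 = 169.7784

169.778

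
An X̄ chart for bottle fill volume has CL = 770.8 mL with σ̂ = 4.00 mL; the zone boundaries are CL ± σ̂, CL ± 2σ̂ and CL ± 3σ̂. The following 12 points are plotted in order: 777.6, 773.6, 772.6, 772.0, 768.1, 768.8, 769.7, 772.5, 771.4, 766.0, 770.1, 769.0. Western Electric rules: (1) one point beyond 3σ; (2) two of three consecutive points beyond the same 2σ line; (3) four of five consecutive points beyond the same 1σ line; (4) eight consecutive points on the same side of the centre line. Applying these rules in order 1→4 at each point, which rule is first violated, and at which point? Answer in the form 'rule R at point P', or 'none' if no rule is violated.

none

Zone of each point (C = within 1σ̂, B = 1σ̂–2σ̂, A = 2σ̂–3σ̂, * = beyond 3σ̂; sign = side of CL): 1:+B, 2:+C, 3:+C, 4:+C, 5:-C, 6:-C, 7:-C, 8:+C, 9:+C, 10:-B, 11:-C, 12:-C
No rule fires across all 12 points.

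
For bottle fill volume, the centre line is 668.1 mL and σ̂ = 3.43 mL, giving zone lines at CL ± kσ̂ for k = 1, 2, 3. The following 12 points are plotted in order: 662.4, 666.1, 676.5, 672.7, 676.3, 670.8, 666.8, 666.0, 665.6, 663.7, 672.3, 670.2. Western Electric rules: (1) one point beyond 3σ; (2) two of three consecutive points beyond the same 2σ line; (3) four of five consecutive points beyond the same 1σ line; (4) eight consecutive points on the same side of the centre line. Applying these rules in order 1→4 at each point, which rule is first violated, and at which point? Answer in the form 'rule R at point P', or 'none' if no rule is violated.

Zone of each point (C = within 1σ̂, B = 1σ̂–2σ̂, A = 2σ̂–3σ̂, * = beyond 3σ̂; sign = side of CL): 1:-B, 2:-C, 3:+A, 4:+B, 5:+A, 6:+C, 7:-C, 8:-C, 9:-C, 10:-B, 11:+B, 12:+C
Rule 2 (two of three consecutive points beyond the same 2σ limit) is satisfied at point 5.

rule 2 at point 5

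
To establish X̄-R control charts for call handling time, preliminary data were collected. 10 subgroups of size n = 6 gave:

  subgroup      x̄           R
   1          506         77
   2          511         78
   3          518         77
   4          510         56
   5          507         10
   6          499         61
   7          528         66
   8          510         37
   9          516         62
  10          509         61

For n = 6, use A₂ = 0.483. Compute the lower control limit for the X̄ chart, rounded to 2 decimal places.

X̄̄ = (506 + 511 + 518 + 510 + 507 + 499 + 528 + 510 + 516 + 509) / 10 = 5114.0000 / 10 = 511.4000
R̄ = (77 + 78 + 77 + 56 + 10 + 61 + 66 + 37 + 62 + 61) / 10 = 585.0000 / 10 = 58.5000
LCL = X̄̄ − A₂·R̄ = 511.4000 − 0.483 × 58.5000 = 483.1445

483.14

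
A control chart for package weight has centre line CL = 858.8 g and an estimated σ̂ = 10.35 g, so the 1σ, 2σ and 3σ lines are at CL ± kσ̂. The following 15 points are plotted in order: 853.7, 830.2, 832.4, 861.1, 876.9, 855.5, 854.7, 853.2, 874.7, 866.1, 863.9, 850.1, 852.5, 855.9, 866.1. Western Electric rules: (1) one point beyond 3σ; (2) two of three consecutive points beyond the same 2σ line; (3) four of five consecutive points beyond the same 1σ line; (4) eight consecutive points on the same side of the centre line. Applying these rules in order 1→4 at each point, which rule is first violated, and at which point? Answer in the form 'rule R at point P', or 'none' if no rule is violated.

Zone of each point (C = within 1σ̂, B = 1σ̂–2σ̂, A = 2σ̂–3σ̂, * = beyond 3σ̂; sign = side of CL): 1:-C, 2:-A, 3:-A, 4:+C, 5:+B, 6:-C, 7:-C, 8:-C, 9:+B, 10:+C, 11:+C, 12:-C, 13:-C, 14:-C, 15:+C
Rule 2 (two of three consecutive points beyond the same 2σ limit) is satisfied at point 3.

rule 2 at point 3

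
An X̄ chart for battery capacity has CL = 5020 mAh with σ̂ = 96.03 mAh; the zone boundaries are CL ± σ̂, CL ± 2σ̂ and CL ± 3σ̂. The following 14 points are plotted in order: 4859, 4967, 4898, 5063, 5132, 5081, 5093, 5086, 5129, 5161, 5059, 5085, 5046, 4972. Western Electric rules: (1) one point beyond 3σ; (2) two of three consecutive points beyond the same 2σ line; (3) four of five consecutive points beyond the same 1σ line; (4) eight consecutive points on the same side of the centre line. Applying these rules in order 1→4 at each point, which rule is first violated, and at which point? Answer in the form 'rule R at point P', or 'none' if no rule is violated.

rule 4 at point 11

Zone of each point (C = within 1σ̂, B = 1σ̂–2σ̂, A = 2σ̂–3σ̂, * = beyond 3σ̂; sign = side of CL): 1:-B, 2:-C, 3:-B, 4:+C, 5:+B, 6:+C, 7:+C, 8:+C, 9:+B, 10:+B, 11:+C, 12:+C, 13:+C, 14:-C
Rule 4 (eight consecutive points on the same side of the centre line) is satisfied at point 11.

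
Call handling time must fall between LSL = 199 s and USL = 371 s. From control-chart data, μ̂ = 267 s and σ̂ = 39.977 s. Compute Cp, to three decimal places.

Cp = (USL − LSL) / (6σ̂) = (371 − 199) / (6 × 39.977) = 172.0000 / 239.8620 = 0.7171

0.717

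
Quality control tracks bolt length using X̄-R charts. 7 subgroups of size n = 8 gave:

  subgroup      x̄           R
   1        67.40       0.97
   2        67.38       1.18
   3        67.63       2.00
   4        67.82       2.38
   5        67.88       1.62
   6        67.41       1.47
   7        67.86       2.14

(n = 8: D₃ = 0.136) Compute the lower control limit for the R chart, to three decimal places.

R̄ = (0.97 + 1.18 + 2.00 + 2.38 + 1.62 + 1.47 + 2.14) / 7 = 11.7600 / 7 = 1.6800
LCL_R = D₃·R̄ = 0.136 × 1.6800 = 0.2285

0.228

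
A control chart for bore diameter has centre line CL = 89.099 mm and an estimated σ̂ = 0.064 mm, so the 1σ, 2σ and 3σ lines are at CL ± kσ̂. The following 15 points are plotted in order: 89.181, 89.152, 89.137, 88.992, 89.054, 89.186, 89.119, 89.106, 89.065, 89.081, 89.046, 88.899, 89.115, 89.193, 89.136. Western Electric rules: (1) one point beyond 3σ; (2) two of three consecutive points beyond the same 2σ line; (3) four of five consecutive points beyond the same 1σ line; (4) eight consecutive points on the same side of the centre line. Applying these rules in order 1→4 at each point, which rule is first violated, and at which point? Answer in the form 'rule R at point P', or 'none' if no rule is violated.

Zone of each point (C = within 1σ̂, B = 1σ̂–2σ̂, A = 2σ̂–3σ̂, * = beyond 3σ̂; sign = side of CL): 1:+B, 2:+C, 3:+C, 4:-B, 5:-C, 6:+B, 7:+C, 8:+C, 9:-C, 10:-C, 11:-C, 12:-*, 13:+C, 14:+B, 15:+C
Rule 1 (one point beyond the 3σ limits) is satisfied at point 12.

rule 1 at point 12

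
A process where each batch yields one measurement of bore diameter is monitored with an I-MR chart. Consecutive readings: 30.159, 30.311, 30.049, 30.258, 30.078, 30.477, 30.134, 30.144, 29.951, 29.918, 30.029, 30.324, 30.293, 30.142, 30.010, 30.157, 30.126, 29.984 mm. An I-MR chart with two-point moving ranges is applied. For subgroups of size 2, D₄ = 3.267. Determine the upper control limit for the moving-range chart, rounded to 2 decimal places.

Moving ranges: 0.152, 0.262, 0.209, 0.180, 0.399, 0.343, 0.010, 0.193, 0.033, 0.111, 0.295, 0.031, 0.151, 0.132, 0.147, 0.031, 0.142; M̄R̄ = 2.8210 / 17 = 0.1659
UCL_MR = D₄·M̄R̄ = 3.267 × 0.1659 = 0.5421

0.54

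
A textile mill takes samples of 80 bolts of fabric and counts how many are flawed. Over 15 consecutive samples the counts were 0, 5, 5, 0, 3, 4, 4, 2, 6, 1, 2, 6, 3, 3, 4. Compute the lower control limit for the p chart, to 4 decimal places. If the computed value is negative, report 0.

0.0000

p̄ = Σdᵢ / (k·n) = 48 / (15 × 80) = 0.04000
LCL = p̄ − 3·√(p̄(1−p̄)/n) = 0.04000 − 3 × 0.02191 = -0.02573 → 0 (negative, so LCL = 0)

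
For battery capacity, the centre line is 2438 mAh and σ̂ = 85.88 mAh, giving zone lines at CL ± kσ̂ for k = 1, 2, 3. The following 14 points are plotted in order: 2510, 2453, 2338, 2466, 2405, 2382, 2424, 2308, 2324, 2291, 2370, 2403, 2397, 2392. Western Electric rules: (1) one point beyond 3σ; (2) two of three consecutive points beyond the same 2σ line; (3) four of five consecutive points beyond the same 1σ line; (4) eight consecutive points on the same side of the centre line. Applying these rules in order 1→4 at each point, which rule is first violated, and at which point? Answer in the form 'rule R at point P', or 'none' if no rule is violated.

Zone of each point (C = within 1σ̂, B = 1σ̂–2σ̂, A = 2σ̂–3σ̂, * = beyond 3σ̂; sign = side of CL): 1:+C, 2:+C, 3:-B, 4:+C, 5:-C, 6:-C, 7:-C, 8:-B, 9:-B, 10:-B, 11:-C, 12:-C, 13:-C, 14:-C
Rule 4 (eight consecutive points on the same side of the centre line) is satisfied at point 12.

rule 4 at point 12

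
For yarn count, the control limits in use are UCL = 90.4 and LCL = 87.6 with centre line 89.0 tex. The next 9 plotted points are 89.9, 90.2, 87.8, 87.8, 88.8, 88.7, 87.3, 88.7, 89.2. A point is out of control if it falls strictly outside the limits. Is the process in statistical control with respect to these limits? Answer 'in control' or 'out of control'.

out of control

Compare each point to [87.6, 90.4]: sample 7 = 87.3 < LCL.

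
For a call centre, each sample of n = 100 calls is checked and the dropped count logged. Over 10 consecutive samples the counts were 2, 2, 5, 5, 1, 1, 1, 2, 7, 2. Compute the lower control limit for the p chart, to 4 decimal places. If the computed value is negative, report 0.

p̄ = Σdᵢ / (k·n) = 28 / (10 × 100) = 0.02800
LCL = p̄ − 3·√(p̄(1−p̄)/n) = 0.02800 − 3 × 0.01650 = -0.02149 → 0 (negative, so LCL = 0)

0.0000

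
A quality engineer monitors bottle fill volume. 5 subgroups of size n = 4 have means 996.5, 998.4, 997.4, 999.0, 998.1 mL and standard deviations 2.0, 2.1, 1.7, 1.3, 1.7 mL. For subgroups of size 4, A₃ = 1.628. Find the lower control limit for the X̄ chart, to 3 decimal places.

995.015

X̄̄ = (996.5 + 998.4 + 997.4 + 999.0 + 998.1) / 5 = 997.8800
s̄ = (2.0 + 2.1 + 1.7 + 1.3 + 1.7) / 5 = 1.7600
LCL = X̄̄ − A₃·s̄ = 997.8800 − 1.628 × 1.7600 = 995.0147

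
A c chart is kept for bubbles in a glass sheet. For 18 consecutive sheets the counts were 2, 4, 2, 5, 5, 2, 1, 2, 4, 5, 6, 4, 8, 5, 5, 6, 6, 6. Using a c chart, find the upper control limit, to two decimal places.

10.58

c̄ = (2 + 4 + 2 + 5 + 5 + 2 + 1 + 2 + 4 + 5 + 6 + 4 + 8 + 5 + 5 + 6 + 6 + 6) / 18 = 78 / 18 = 4.3333
UCL = c̄ + 3√c̄ = 4.3333 + 3 × √4.3333 = 4.3333 + 3 × 2.0817 = 10.5783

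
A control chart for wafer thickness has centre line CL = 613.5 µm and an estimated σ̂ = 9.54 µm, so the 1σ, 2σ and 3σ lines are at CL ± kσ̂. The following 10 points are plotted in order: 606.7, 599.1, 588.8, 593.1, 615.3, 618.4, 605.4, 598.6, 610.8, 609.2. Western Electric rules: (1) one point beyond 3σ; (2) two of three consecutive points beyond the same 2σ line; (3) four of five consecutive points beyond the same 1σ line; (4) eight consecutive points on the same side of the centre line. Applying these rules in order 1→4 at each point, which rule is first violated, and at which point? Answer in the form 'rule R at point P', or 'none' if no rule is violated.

Zone of each point (C = within 1σ̂, B = 1σ̂–2σ̂, A = 2σ̂–3σ̂, * = beyond 3σ̂; sign = side of CL): 1:-C, 2:-B, 3:-A, 4:-A, 5:+C, 6:+C, 7:-C, 8:-B, 9:-C, 10:-C
Rule 2 (two of three consecutive points beyond the same 2σ limit) is satisfied at point 4.

rule 2 at point 4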